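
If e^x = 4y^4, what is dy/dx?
Differentiate both sides with respect to x, treating y as y(x). By the chain rule, any term containing y contributes a factor of y' = dy/dx when we differentiate it.

Move every term to one side and write the relation as F(x, y) = 0. Term by term,
  d/dx[-4y^4] = -16y^3·y'
  d/dx[e^(x)] = e^(x)

The pieces without y' make up ∂F/∂x and the coefficient of y' is ∂F/∂y:
  ∂F/∂x = e^(x),
  ∂F/∂y = -16y^3.

Since d/dx[F] = ∂F/∂x + (∂F/∂y)·y' = 0, solve for y':
  (∂F/∂y)·y' = -∂F/∂x
  dy/dx = -(∂F/∂x)/(∂F/∂y) = -(e^(x))/(-16y^3) = e^(x)/(16y^3)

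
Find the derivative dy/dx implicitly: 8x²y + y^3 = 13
Differentiate the relation implicitly: treat y = y(x) and apply the chain rule, so every y-derivative picks up a y' = dy/dx factor.

With everything moved to the left-hand side, differentiate term by term:
  d/dx[8x^2y] = 8x^2·y' + 16xy
  d/dx[y^3] = 3y^2·y'
  d/dx[-13] = 0

Separating the contributions that come from x directly and those that come through y:
  without y':      16xy
  multiplying y':  8x^2 + 3y^2

so (16xy) + (8x^2 + 3y^2)·y' = 0, and therefore
  dy/dx = -(16xy)/(8x^2 + 3y^2) = -16xy/(8x^2 + 3y^2)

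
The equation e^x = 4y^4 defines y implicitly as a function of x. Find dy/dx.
Apply d/dx to both sides, remembering that y depends on x. Each occurrence of y therefore brings in a y' = dy/dx via the chain rule.

With F(x, y) equal to the left-hand side minus the right, differentiate F term by term:
  d/dx[-4y^4] = -16y^3·y'
  d/dx[e^(x)] = e^(x)
Adding these up, d/dx[F] = 0 becomes
  (e^(x)) + (-16y^3)·y' = 0,
so isolating y',
  dy/dx = -(e^(x))/(-16y^3) = e^(x)/(16y^3)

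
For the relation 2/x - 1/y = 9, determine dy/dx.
Differentiate both sides with respect to x, treating y as y(x). By the chain rule, any term containing y contributes a factor of y' = dy/dx when we differentiate it.

Move every term to one side and write the relation as F(x, y) = 0. Term by term,
  d/dx[-1/y] = y'/y^2
  d/dx[2/x] = -2/x^2
  d/dx[-9] = 0

The pieces without y' make up ∂F/∂x and the coefficient of y' is ∂F/∂y:
  ∂F/∂x = -2/x^2,
  ∂F/∂y = y^(-2).

Since d/dx[F] = ∂F/∂x + (∂F/∂y)·y' = 0, solve for y':
  (∂F/∂y)·y' = -∂F/∂x
  dy/dx = -(∂F/∂x)/(∂F/∂y) = -(-2/x^2)/(y^(-2)) = 2y^2/x^2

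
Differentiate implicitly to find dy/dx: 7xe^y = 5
Differentiate the relation implicitly: treat y = y(x) and apply the chain rule, so every y-derivative picks up a y' = dy/dx factor.

With everything moved to the left-hand side, differentiate term by term:
  d/dx[7x·e^(y)] = 7x·y'·e^(y) + 7e^(y)
  d/dx[-5] = 0

Separating the contributions that come from x directly and those that come through y:
  without y':      7e^(y)
  multiplying y':  7x·e^(y)

so (7e^(y)) + (7x·e^(y))·y' = 0, and therefore
  dy/dx = -(7e^(y))/(7x·e^(y)) = -1/x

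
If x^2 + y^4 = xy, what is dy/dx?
Apply d/dx to both sides, remembering that y depends on x. Each occurrence of y therefore brings in a y' = dy/dx via the chain rule.

With F(x, y) equal to the left-hand side minus the right, differentiate F term by term:
  d/dx[x^2] = 2x
  d/dx[-xy] = -x·y' - y
  d/dx[y^4] = 4y^3·y'
Adding these up, d/dx[F] = 0 becomes
  (2x - y) + (-x + 4y^3)·y' = 0,
so isolating y',
  dy/dx = -(2x - y)/(-x + 4y^3) = (2x - y)/(x - 4y^3)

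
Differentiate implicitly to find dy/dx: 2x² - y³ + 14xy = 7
Differentiate both sides with respect to x, treating y as y(x). By the chain rule, any term containing y contributes a factor of y' = dy/dx when we differentiate it.

Move every term to one side and write the relation as F(x, y) = 0. Term by term,
  d/dx[2x^2] = 4x
  d/dx[14xy] = 14x·y' + 14y
  d/dx[-y^3] = -3y^2·y'
  d/dx[-7] = 0

The pieces without y' make up ∂F/∂x and the coefficient of y' is ∂F/∂y:
  ∂F/∂x = 4x + 14y,
  ∂F/∂y = 14x - 3y^2.

Since d/dx[F] = ∂F/∂x + (∂F/∂y)·y' = 0, solve for y':
  (∂F/∂y)·y' = -∂F/∂x
  dy/dx = -(∂F/∂x)/(∂F/∂y) = -(4x + 14y)/(14x - 3y^2) = 2(-2x - 7y)/(14x - 3y^2)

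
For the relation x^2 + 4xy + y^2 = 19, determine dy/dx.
Take d/dx of both sides. Since y is implicitly a function of x, the chain rule attaches a y' = dy/dx factor whenever we differentiate through y.

Set F(x, y) = (left side) − (right side), so the curve is F = 0. Differentiating each term of F:
  d/dx[x^2] = 2x
  d/dx[4xy] = 4x·y' + 4y
  d/dx[y^2] = 2y·y'
  d/dx[-19] = 0

Collecting, the y'-free part is the partial derivative in x and the y' coefficient is the partial derivative in y:
  ∂F/∂x = 2x + 4y
  ∂F/∂y = 4x + 2y

so d/dx[F(x, y(x))] = ∂F/∂x + (∂F/∂y)·y' = 0. Rearranging,
  dy/dx = -(∂F/∂x)/(∂F/∂y) = -(2x + 4y)/(4x + 2y) = (-x - 2y)/(2x + y)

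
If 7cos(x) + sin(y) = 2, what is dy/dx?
Differentiate the relation implicitly: treat y = y(x) and apply the chain rule, so every y-derivative picks up a y' = dy/dx factor.

With everything moved to the left-hand side, differentiate term by term:
  d/dx[sin(y)] = y'·cos(y)
  d/dx[7cos(x)] = -7sin(x)
  d/dx[-2] = 0

Separating the contributions that come from x directly and those that come through y:
  without y':      -7sin(x)
  multiplying y':  cos(y)

so (-7sin(x)) + (cos(y))·y' = 0, and therefore
  dy/dx = -(-7sin(x))/(cos(y)) = 7sin(x)/cos(y)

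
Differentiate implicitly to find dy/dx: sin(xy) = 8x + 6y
Take d/dx of both sides. Since y is implicitly a function of x, the chain rule attaches a y' = dy/dx factor whenever we differentiate through y.

Set F(x, y) = (left side) − (right side), so the curve is F = 0. Differentiating each term of F:
  d/dx[-8x] = -8
  d/dx[-6y] = -6·y'
  d/dx[sin(xy)] = (x·y' + y)·cos(xy)

Collecting, the y'-free part is the partial derivative in x and the y' coefficient is the partial derivative in y:
  ∂F/∂x = y·cos(xy) - 8
  ∂F/∂y = x·cos(xy) - 6

so d/dx[F(x, y(x))] = ∂F/∂x + (∂F/∂y)·y' = 0. Rearranging,
  dy/dx = -(∂F/∂x)/(∂F/∂y) = -(y·cos(xy) - 8)/(x·cos(xy) - 6) = (-y·cos(xy) + 8)/(x·cos(xy) - 6)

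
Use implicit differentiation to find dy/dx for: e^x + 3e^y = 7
Differentiate the relation implicitly: treat y = y(x) and apply the chain rule, so every y-derivative picks up a y' = dy/dx factor.

With everything moved to the left-hand side, differentiate term by term:
  d/dx[e^(x)] = e^(x)
  d/dx[3e^(y)] = 3·y'·e^(y)
  d/dx[-7] = 0

Separating the contributions that come from x directly and those that come through y:
  without y':      e^(x)
  multiplying y':  3e^(y)

so (e^(x)) + (3e^(y))·y' = 0, and therefore
  dy/dx = -(e^(x))/(3e^(y)) = -e^(x - y)/3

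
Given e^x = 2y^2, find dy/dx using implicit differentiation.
Apply d/dx to both sides, remembering that y depends on x. Each occurrence of y therefore brings in a y' = dy/dx via the chain rule.

With F(x, y) equal to the left-hand side minus the right, differentiate F term by term:
  d/dx[-2y^2] = -4y·y'
  d/dx[e^(x)] = e^(x)
Adding these up, d/dx[F] = 0 becomes
  (e^(x)) + (-4y)·y' = 0,
so isolating y',
  dy/dx = -(e^(x))/(-4y) = e^(x)/(4y)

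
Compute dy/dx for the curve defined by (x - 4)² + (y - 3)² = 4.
Differentiate the relation implicitly: treat y = y(x) and apply the chain rule, so every y-derivative picks up a y' = dy/dx factor.

With everything moved to the left-hand side, differentiate term by term:
  d/dx[(x - 4)^2] = 2x - 8
  d/dx[(y - 3)^2] = 2·y'(y - 3)
  d/dx[-4] = 0

Separating the contributions that come from x directly and those that come through y:
  without y':      2x - 8
  multiplying y':  2y - 6

so (2x - 8) + (2y - 6)·y' = 0, and therefore
  dy/dx = -(2x - 8)/(2y - 6) = (4 - x)/(y - 3)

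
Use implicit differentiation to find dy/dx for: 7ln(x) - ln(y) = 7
Differentiate the relation implicitly: treat y = y(x) and apply the chain rule, so every y-derivative picks up a y' = dy/dx factor.

With everything moved to the left-hand side, differentiate term by term:
  d/dx[7ln(x)] = 7/x
  d/dx[-ln(y)] = -y'/y
  d/dx[-7] = 0

Separating the contributions that come from x directly and those that come through y:
  without y':      7/x
  multiplying y':  -1/y

so (7/x) + (-1/y)·y' = 0, and therefore
  dy/dx = -(7/x)/(-1/y) = 7y/x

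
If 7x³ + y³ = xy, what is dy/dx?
Differentiate both sides with respect to x, treating y as y(x). By the chain rule, any term containing y contributes a factor of y' = dy/dx when we differentiate it.

Move every term to one side and write the relation as F(x, y) = 0. Term by term,
  d/dx[7x^3] = 21x^2
  d/dx[-xy] = -x·y' - y
  d/dx[y^3] = 3y^2·y'

The pieces without y' make up ∂F/∂x and the coefficient of y' is ∂F/∂y:
  ∂F/∂x = 21x^2 - y,
  ∂F/∂y = -x + 3y^2.

Since d/dx[F] = ∂F/∂x + (∂F/∂y)·y' = 0, solve for y':
  (∂F/∂y)·y' = -∂F/∂x
  dy/dx = -(∂F/∂x)/(∂F/∂y) = -(21x^2 - y)/(-x + 3y^2) = (21x^2 - y)/(x - 3y^2)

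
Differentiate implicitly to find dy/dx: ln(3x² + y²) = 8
Differentiate the relation implicitly: treat y = y(x) and apply the chain rule, so every y-derivative picks up a y' = dy/dx factor.

With everything moved to the left-hand side, differentiate term by term:
  d/dx[ln(3x^2 + y^2)] = (6x + 2y·y')/(3x^2 + y^2)
  d/dx[-8] = 0

Separating the contributions that come from x directly and those that come through y:
  without y':      6x/(3x^2 + y^2)
  multiplying y':  2y/(3x^2 + y^2)

so (6x/(3x^2 + y^2)) + (2y/(3x^2 + y^2))·y' = 0, and therefore
  dy/dx = -(6x/(3x^2 + y^2))/(2y/(3x^2 + y^2)) = -3x/y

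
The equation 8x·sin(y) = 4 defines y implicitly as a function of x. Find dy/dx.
Differentiate both sides with respect to x, treating y as y(x). By the chain rule, any term containing y contributes a factor of y' = dy/dx when we differentiate it.

Move every term to one side and write the relation as F(x, y) = 0. Term by term,
  d/dx[8x·sin(y)] = 8x·y'·cos(y) + 8sin(y)
  d/dx[-4] = 0

The pieces without y' make up ∂F/∂x and the coefficient of y' is ∂F/∂y:
  ∂F/∂x = 8sin(y),
  ∂F/∂y = 8x·cos(y).

Since d/dx[F] = ∂F/∂x + (∂F/∂y)·y' = 0, solve for y':
  (∂F/∂y)·y' = -∂F/∂x
  dy/dx = -(∂F/∂x)/(∂F/∂y) = -(8sin(y))/(8x·cos(y)) = -tan(y)/x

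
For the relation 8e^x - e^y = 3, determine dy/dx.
Differentiate the relation implicitly: treat y = y(x) and apply the chain rule, so every y-derivative picks up a y' = dy/dx factor.

With everything moved to the left-hand side, differentiate term by term:
  d/dx[8e^(x)] = 8e^(x)
  d/dx[-e^(y)] = -y'·e^(y)
  d/dx[-3] = 0

Separating the contributions that come from x directly and those that come through y:
  without y':      8e^(x)
  multiplying y':  -e^(y)

so (8e^(x)) + (-e^(y))·y' = 0, and therefore
  dy/dx = -(8e^(x))/(-e^(y)) = 8e^(x - y)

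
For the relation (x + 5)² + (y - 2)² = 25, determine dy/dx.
Take d/dx of both sides. Since y is implicitly a function of x, the chain rule attaches a y' = dy/dx factor whenever we differentiate through y.

Set F(x, y) = (left side) − (right side), so the curve is F = 0. Differentiating each term of F:
  d/dx[(x + 5)^2] = 2x + 10
  d/dx[(y - 2)^2] = 2·y'(y - 2)
  d/dx[-25] = 0

Collecting, the y'-free part is the partial derivative in x and the y' coefficient is the partial derivative in y:
  ∂F/∂x = 2x + 10
  ∂F/∂y = 2y - 4

so d/dx[F(x, y(x))] = ∂F/∂x + (∂F/∂y)·y' = 0. Rearranging,
  dy/dx = -(∂F/∂x)/(∂F/∂y) = -(2x + 10)/(2y - 4) = (-x - 5)/(y - 2)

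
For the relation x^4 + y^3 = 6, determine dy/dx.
Apply d/dx to both sides, remembering that y depends on x. Each occurrence of y therefore brings in a y' = dy/dx via the chain rule.

With F(x, y) equal to the left-hand side minus the right, differentiate F term by term:
  d/dx[x^4] = 4x^3
  d/dx[y^3] = 3y^2·y'
  d/dx[-6] = 0
Adding these up, d/dx[F] = 0 becomes
  (4x^3) + (3y^2)·y' = 0,
so isolating y',
  dy/dx = -(4x^3)/(3y^2) = -4x^3/(3y^2)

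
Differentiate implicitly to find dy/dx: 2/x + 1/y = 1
Take d/dx of both sides. Since y is implicitly a function of x, the chain rule attaches a y' = dy/dx factor whenever we differentiate through y.

Set F(x, y) = (left side) − (right side), so the curve is F = 0. Differentiating each term of F:
  d/dx[1/y] = -y'/y^2
  d/dx[2/x] = -2/x^2
  d/dx[-1] = 0

Collecting, the y'-free part is the partial derivative in x and the y' coefficient is the partial derivative in y:
  ∂F/∂x = -2/x^2
  ∂F/∂y = -1/y^2

so d/dx[F(x, y(x))] = ∂F/∂x + (∂F/∂y)·y' = 0. Rearranging,
  dy/dx = -(∂F/∂x)/(∂F/∂y) = -(-2/x^2)/(-1/y^2) = -2y^2/x^2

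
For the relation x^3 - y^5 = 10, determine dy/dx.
Take d/dx of both sides. Since y is implicitly a function of x, the chain rule attaches a y' = dy/dx factor whenever we differentiate through y.

Set F(x, y) = (left side) − (right side), so the curve is F = 0. Differentiating each term of F:
  d/dx[x^3] = 3x^2
  d/dx[-y^5] = -5y^4·y'
  d/dx[-10] = 0

Collecting, the y'-free part is the partial derivative in x and the y' coefficient is the partial derivative in y:
  ∂F/∂x = 3x^2
  ∂F/∂y = -5y^4

so d/dx[F(x, y(x))] = ∂F/∂x + (∂F/∂y)·y' = 0. Rearranging,
  dy/dx = -(∂F/∂x)/(∂F/∂y) = -(3x^2)/(-5y^4) = 3x^2/(5y^4)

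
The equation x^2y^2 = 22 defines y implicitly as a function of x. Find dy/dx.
Differentiate the relation implicitly: treat y = y(x) and apply the chain rule, so every y-derivative picks up a y' = dy/dx factor.

With everything moved to the left-hand side, differentiate term by term:
  d/dx[x^2y^2] = 2x^2y·y' + 2xy^2
  d/dx[-22] = 0

Separating the contributions that come from x directly and those that come through y:
  without y':      2xy^2
  multiplying y':  2x^2y

so (2xy^2) + (2x^2y)·y' = 0, and therefore
  dy/dx = -(2xy^2)/(2x^2y) = -y/x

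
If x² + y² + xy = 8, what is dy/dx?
Differentiate both sides with respect to x, treating y as y(x). By the chain rule, any term containing y contributes a factor of y' = dy/dx when we differentiate it.

Move every term to one side and write the relation as F(x, y) = 0. Term by term,
  d/dx[x^2] = 2x
  d/dx[xy] = x·y' + y
  d/dx[y^2] = 2y·y'
  d/dx[-8] = 0

The pieces without y' make up ∂F/∂x and the coefficient of y' is ∂F/∂y:
  ∂F/∂x = 2x + y,
  ∂F/∂y = x + 2y.

Since d/dx[F] = ∂F/∂x + (∂F/∂y)·y' = 0, solve for y':
  (∂F/∂y)·y' = -∂F/∂x
  dy/dx = -(∂F/∂x)/(∂F/∂y) = -(2x + y)/(x + 2y) = (-2x - y)/(x + 2y)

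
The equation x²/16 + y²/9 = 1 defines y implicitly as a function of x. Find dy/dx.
Differentiate the relation implicitly: treat y = y(x) and apply the chain rule, so every y-derivative picks up a y' = dy/dx factor.

With everything moved to the left-hand side, differentiate term by term:
  d/dx[x^2/16] = x/8
  d/dx[y^2/9] = 2y·y'/9
  d/dx[-1] = 0

Separating the contributions that come from x directly and those that come through y:
  without y':      x/8
  multiplying y':  2y/9

so (x/8) + (2y/9)·y' = 0, and therefore
  dy/dx = -(x/8)/(2y/9) = -9x/(16y)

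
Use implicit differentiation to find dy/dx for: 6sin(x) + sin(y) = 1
Differentiate both sides with respect to x, treating y as y(x). By the chain rule, any term containing y contributes a factor of y' = dy/dx when we differentiate it.

Move every term to one side and write the relation as F(x, y) = 0. Term by term,
  d/dx[6sin(x)] = 6cos(x)
  d/dx[sin(y)] = y'·cos(y)
  d/dx[-1] = 0

The pieces without y' make up ∂F/∂x and the coefficient of y' is ∂F/∂y:
  ∂F/∂x = 6cos(x),
  ∂F/∂y = cos(y).

Since d/dx[F] = ∂F/∂x + (∂F/∂y)·y' = 0, solve for y':
  (∂F/∂y)·y' = -∂F/∂x
  dy/dx = -(∂F/∂x)/(∂F/∂y) = -(6cos(x))/(cos(y)) = -6cos(x)/cos(y)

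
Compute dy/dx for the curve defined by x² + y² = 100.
Differentiate the relation implicitly: treat y = y(x) and apply the chain rule, so every y-derivative picks up a y' = dy/dx factor.

With everything moved to the left-hand side, differentiate term by term:
  d/dx[x^2] = 2x
  d/dx[y^2] = 2y·y'
  d/dx[-100] = 0

Separating the contributions that come from x directly and those that come through y:
  without y':      2x
  multiplying y':  2y

so (2x) + (2y)·y' = 0, and therefore
  dy/dx = -(2x)/(2y) = -x/y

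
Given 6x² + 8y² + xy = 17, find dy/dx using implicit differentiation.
Differentiate the relation implicitly: treat y = y(x) and apply the chain rule, so every y-derivative picks up a y' = dy/dx factor.

With everything moved to the left-hand side, differentiate term by term:
  d/dx[6x^2] = 12x
  d/dx[xy] = x·y' + y
  d/dx[8y^2] = 16y·y'
  d/dx[-17] = 0

Separating the contributions that come from x directly and those that come through y:
  without y':      12x + y
  multiplying y':  x + 16y

so (12x + y) + (x + 16y)·y' = 0, and therefore
  dy/dx = -(12x + y)/(x + 16y) = (-12x - y)/(x + 16y)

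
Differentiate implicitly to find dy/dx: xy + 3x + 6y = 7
Take d/dx of both sides. Since y is implicitly a function of x, the chain rule attaches a y' = dy/dx factor whenever we differentiate through y.

Set F(x, y) = (left side) − (right side), so the curve is F = 0. Differentiating each term of F:
  d/dx[xy] = x·y' + y
  d/dx[3x] = 3
  d/dx[6y] = 6·y'
  d/dx[-7] = 0

Collecting, the y'-free part is the partial derivative in x and the y' coefficient is the partial derivative in y:
  ∂F/∂x = y + 3
  ∂F/∂y = x + 6

so d/dx[F(x, y(x))] = ∂F/∂x + (∂F/∂y)·y' = 0. Rearranging,
  dy/dx = -(∂F/∂x)/(∂F/∂y) = -(y + 3)/(x + 6) = (-y - 3)/(x + 6)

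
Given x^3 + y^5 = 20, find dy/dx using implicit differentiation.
Take d/dx of both sides. Since y is implicitly a function of x, the chain rule attaches a y' = dy/dx factor whenever we differentiate through y.

Set F(x, y) = (left side) − (right side), so the curve is F = 0. Differentiating each term of F:
  d/dx[x^3] = 3x^2
  d/dx[y^5] = 5y^4·y'
  d/dx[-20] = 0

Collecting, the y'-free part is the partial derivative in x and the y' coefficient is the partial derivative in y:
  ∂F/∂x = 3x^2
  ∂F/∂y = 5y^4

so d/dx[F(x, y(x))] = ∂F/∂x + (∂F/∂y)·y' = 0. Rearranging,
  dy/dx = -(∂F/∂x)/(∂F/∂y) = -(3x^2)/(5y^4) = -3x^2/(5y^4)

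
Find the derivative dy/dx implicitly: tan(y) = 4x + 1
Apply d/dx to both sides, remembering that y depends on x. Each occurrence of y therefore brings in a y' = dy/dx via the chain rule.

With F(x, y) equal to the left-hand side minus the right, differentiate F term by term:
  d/dx[-4x] = -4
  d/dx[tan(y)] = y'(tan(y)^2 + 1)
  d/dx[-1] = 0
Adding these up, d/dx[F] = 0 becomes
  (-4) + (tan(y)^2 + 1)·y' = 0,
so isolating y',
  dy/dx = -(-4)/(tan(y)^2 + 1) = 4cos(y)^2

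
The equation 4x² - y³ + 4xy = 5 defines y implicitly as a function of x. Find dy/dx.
Take d/dx of both sides. Since y is implicitly a function of x, the chain rule attaches a y' = dy/dx factor whenever we differentiate through y.

Set F(x, y) = (left side) − (right side), so the curve is F = 0. Differentiating each term of F:
  d/dx[4x^2] = 8x
  d/dx[4xy] = 4x·y' + 4y
  d/dx[-y^3] = -3y^2·y'
  d/dx[-5] = 0

Collecting, the y'-free part is the partial derivative in x and the y' coefficient is the partial derivative in y:
  ∂F/∂x = 8x + 4y
  ∂F/∂y = 4x - 3y^2

so d/dx[F(x, y(x))] = ∂F/∂x + (∂F/∂y)·y' = 0. Rearranging,
  dy/dx = -(∂F/∂x)/(∂F/∂y) = -(8x + 4y)/(4x - 3y^2) = 4(-2x - y)/(4x - 3y^2)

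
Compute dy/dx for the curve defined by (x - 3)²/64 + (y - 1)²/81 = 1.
Apply d/dx to both sides, remembering that y depends on x. Each occurrence of y therefore brings in a y' = dy/dx via the chain rule.

With F(x, y) equal to the left-hand side minus the right, differentiate F term by term:
  d/dx[(x - 3)^2/64] = x/32 - 3/32
  d/dx[(y - 1)^2/81] = 2·y'(y - 1)/81
  d/dx[-1] = 0
Adding these up, d/dx[F] = 0 becomes
  (x/32 - 3/32) + (2y/81 - 2/81)·y' = 0,
so isolating y',
  dy/dx = -(x/32 - 3/32)/(2y/81 - 2/81)
        = -((x - 3)/32)/(2(y - 1)/81) = 81(3 - x)/(64(y - 1))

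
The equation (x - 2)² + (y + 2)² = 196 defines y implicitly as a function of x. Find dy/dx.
Differentiate the relation implicitly: treat y = y(x) and apply the chain rule, so every y-derivative picks up a y' = dy/dx factor.

With everything moved to the left-hand side, differentiate term by term:
  d/dx[(x - 2)^2] = 2x - 4
  d/dx[(y + 2)^2] = 2·y'(y + 2)
  d/dx[-196] = 0

Separating the contributions that come from x directly and those that come through y:
  without y':      2x - 4
  multiplying y':  2y + 4

so (2x - 4) + (2y + 4)·y' = 0, and therefore
  dy/dx = -(2x - 4)/(2y + 4) = (2 - x)/(y + 2)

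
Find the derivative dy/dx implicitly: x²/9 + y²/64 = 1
Take d/dx of both sides. Since y is implicitly a function of x, the chain rule attaches a y' = dy/dx factor whenever we differentiate through y.

Set F(x, y) = (left side) − (right side), so the curve is F = 0. Differentiating each term of F:
  d/dx[x^2/9] = 2x/9
  d/dx[y^2/64] = y·y'/32
  d/dx[-1] = 0

Collecting, the y'-free part is the partial derivative in x and the y' coefficient is the partial derivative in y:
  ∂F/∂x = 2x/9
  ∂F/∂y = y/32

so d/dx[F(x, y(x))] = ∂F/∂x + (∂F/∂y)·y' = 0. Rearranging,
  dy/dx = -(∂F/∂x)/(∂F/∂y) = -(2x/9)/(y/32) = -64x/(9y)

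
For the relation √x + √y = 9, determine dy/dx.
Take d/dx of both sides. Since y is implicitly a function of x, the chain rule attaches a y' = dy/dx factor whenever we differentiate through y.

Set F(x, y) = (left side) − (right side), so the curve is F = 0. Differentiating each term of F:
  d/dx[√(x)] = 1/(2√(x))
  d/dx[√(y)] = y'/(2√(y))
  d/dx[-9] = 0

Collecting, the y'-free part is the partial derivative in x and the y' coefficient is the partial derivative in y:
  ∂F/∂x = 1/(2√(x))
  ∂F/∂y = 1/(2√(y))

so d/dx[F(x, y(x))] = ∂F/∂x + (∂F/∂y)·y' = 0. Rearranging,
  dy/dx = -(∂F/∂x)/(∂F/∂y) = -(1/(2√(x)))/(1/(2√(y))) = -√(y)/√(x)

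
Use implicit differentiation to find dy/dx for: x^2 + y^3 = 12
Apply d/dx to both sides, remembering that y depends on x. Each occurrence of y therefore brings in a y' = dy/dx via the chain rule.

With F(x, y) equal to the left-hand side minus the right, differentiate F term by term:
  d/dx[x^2] = 2x
  d/dx[y^3] = 3y^2·y'
  d/dx[-12] = 0
Adding these up, d/dx[F] = 0 becomes
  (2x) + (3y^2)·y' = 0,
so isolating y',
  dy/dx = -(2x)/(3y^2) = -2x/(3y^2)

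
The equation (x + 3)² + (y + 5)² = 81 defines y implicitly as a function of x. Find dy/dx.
Differentiate the relation implicitly: treat y = y(x) and apply the chain rule, so every y-derivative picks up a y' = dy/dx factor.

With everything moved to the left-hand side, differentiate term by term:
  d/dx[(x + 3)^2] = 2x + 6
  d/dx[(y + 5)^2] = 2·y'(y + 5)
  d/dx[-81] = 0

Separating the contributions that come from x directly and those that come through y:
  without y':      2x + 6
  multiplying y':  2y + 10

so (2x + 6) + (2y + 10)·y' = 0, and therefore
  dy/dx = -(2x + 6)/(2y + 10) = (-x - 3)/(y + 5)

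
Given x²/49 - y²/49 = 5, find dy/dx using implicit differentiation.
Differentiate both sides with respect to x, treating y as y(x). By the chain rule, any term containing y contributes a factor of y' = dy/dx when we differentiate it.

Move every term to one side and write the relation as F(x, y) = 0. Term by term,
  d/dx[x^2/49] = 2x/49
  d/dx[-y^2/49] = -2y·y'/49
  d/dx[-5] = 0

The pieces without y' make up ∂F/∂x and the coefficient of y' is ∂F/∂y:
  ∂F/∂x = 2x/49,
  ∂F/∂y = -2y/49.

Since d/dx[F] = ∂F/∂x + (∂F/∂y)·y' = 0, solve for y':
  (∂F/∂y)·y' = -∂F/∂x
  dy/dx = -(∂F/∂x)/(∂F/∂y) = -(2x/49)/(-2y/49) = x/y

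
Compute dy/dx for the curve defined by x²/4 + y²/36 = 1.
Differentiate the relation implicitly: treat y = y(x) and apply the chain rule, so every y-derivative picks up a y' = dy/dx factor.

With everything moved to the left-hand side, differentiate term by term:
  d/dx[x^2/4] = x/2
  d/dx[y^2/36] = y·y'/18
  d/dx[-1] = 0

Separating the contributions that come from x directly and those that come through y:
  without y':      x/2
  multiplying y':  y/18

so (x/2) + (y/18)·y' = 0, and therefore
  dy/dx = -(x/2)/(y/18) = -9x/y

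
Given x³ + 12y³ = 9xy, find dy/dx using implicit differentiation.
Apply d/dx to both sides, remembering that y depends on x. Each occurrence of y therefore brings in a y' = dy/dx via the chain rule.

With F(x, y) equal to the left-hand side minus the right, differentiate F term by term:
  d/dx[x^3] = 3x^2
  d/dx[-9xy] = -9x·y' - 9y
  d/dx[12y^3] = 36y^2·y'
Adding these up, d/dx[F] = 0 becomes
  (3x^2 - 9y) + (-9x + 36y^2)·y' = 0,
so isolating y',
  dy/dx = -(3x^2 - 9y)/(-9x + 36y^2) = (x^2/3 - y)/(x - 4y^2)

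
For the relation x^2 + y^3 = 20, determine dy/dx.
Differentiate the relation implicitly: treat y = y(x) and apply the chain rule, so every y-derivative picks up a y' = dy/dx factor.

With everything moved to the left-hand side, differentiate term by term:
  d/dx[x^2] = 2x
  d/dx[y^3] = 3y^2·y'
  d/dx[-20] = 0

Separating the contributions that come from x directly and those that come through y:
  without y':      2x
  multiplying y':  3y^2

so (2x) + (3y^2)·y' = 0, and therefore
  dy/dx = -(2x)/(3y^2) = -2x/(3y^2)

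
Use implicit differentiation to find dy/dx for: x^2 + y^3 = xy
Take d/dx of both sides. Since y is implicitly a function of x, the chain rule attaches a y' = dy/dx factor whenever we differentiate through y.

Set F(x, y) = (left side) − (right side), so the curve is F = 0. Differentiating each term of F:
  d/dx[x^2] = 2x
  d/dx[-xy] = -x·y' - y
  d/dx[y^3] = 3y^2·y'

Collecting, the y'-free part is the partial derivative in x and the y' coefficient is the partial derivative in y:
  ∂F/∂x = 2x - y
  ∂F/∂y = -x + 3y^2

so d/dx[F(x, y(x))] = ∂F/∂x + (∂F/∂y)·y' = 0. Rearranging,
  dy/dx = -(∂F/∂x)/(∂F/∂y) = -(2x - y)/(-x + 3y^2) = (2x - y)/(x - 3y^2)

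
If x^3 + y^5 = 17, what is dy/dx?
Take d/dx of both sides. Since y is implicitly a function of x, the chain rule attaches a y' = dy/dx factor whenever we differentiate through y.

Set F(x, y) = (left side) − (right side), so the curve is F = 0. Differentiating each term of F:
  d/dx[x^3] = 3x^2
  d/dx[y^5] = 5y^4·y'
  d/dx[-17] = 0

Collecting, the y'-free part is the partial derivative in x and the y' coefficient is the partial derivative in y:
  ∂F/∂x = 3x^2
  ∂F/∂y = 5y^4

so d/dx[F(x, y(x))] = ∂F/∂x + (∂F/∂y)·y' = 0. Rearranging,
  dy/dx = -(∂F/∂x)/(∂F/∂y) = -(3x^2)/(5y^4) = -3x^2/(5y^4)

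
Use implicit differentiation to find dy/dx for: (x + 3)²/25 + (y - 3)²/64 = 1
Take d/dx of both sides. Since y is implicitly a function of x, the chain rule attaches a y' = dy/dx factor whenever we differentiate through y.

Set F(x, y) = (left side) − (right side), so the curve is F = 0. Differentiating each term of F:
  d/dx[(x + 3)^2/25] = 2x/25 + 6/25
  d/dx[(y - 3)^2/64] = y'(y - 3)/32
  d/dx[-1] = 0

Collecting, the y'-free part is the partial derivative in x and the y' coefficient is the partial derivative in y:
  ∂F/∂x = 2x/25 + 6/25
  ∂F/∂y = y/32 - 3/32

so d/dx[F(x, y(x))] = ∂F/∂x + (∂F/∂y)·y' = 0. Rearranging,
  dy/dx = -(∂F/∂x)/(∂F/∂y) = -(2x/25 + 6/25)/(y/32 - 3/32)
        = -(2(x + 3)/25)/((y - 3)/32) = 64(-x - 3)/(25(y - 3))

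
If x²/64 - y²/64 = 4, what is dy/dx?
Apply d/dx to both sides, remembering that y depends on x. Each occurrence of y therefore brings in a y' = dy/dx via the chain rule.

With F(x, y) equal to the left-hand side minus the right, differentiate F term by term:
  d/dx[x^2/64] = x/32
  d/dx[-y^2/64] = -y·y'/32
  d/dx[-4] = 0
Adding these up, d/dx[F] = 0 becomes
  (x/32) + (-y/32)·y' = 0,
so isolating y',
  dy/dx = -(x/32)/(-y/32) = x/y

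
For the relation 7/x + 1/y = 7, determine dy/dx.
Differentiate both sides with respect to x, treating y as y(x). By the chain rule, any term containing y contributes a factor of y' = dy/dx when we differentiate it.

Move every term to one side and write the relation as F(x, y) = 0. Term by term,
  d/dx[1/y] = -y'/y^2
  d/dx[7/x] = -7/x^2
  d/dx[-7] = 0

The pieces without y' make up ∂F/∂x and the coefficient of y' is ∂F/∂y:
  ∂F/∂x = -7/x^2,
  ∂F/∂y = -1/y^2.

Since d/dx[F] = ∂F/∂x + (∂F/∂y)·y' = 0, solve for y':
  (∂F/∂y)·y' = -∂F/∂x
  dy/dx = -(∂F/∂x)/(∂F/∂y) = -(-7/x^2)/(-1/y^2) = -7y^2/x^2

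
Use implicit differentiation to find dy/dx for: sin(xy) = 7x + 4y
Differentiate both sides with respect to x, treating y as y(x). By the chain rule, any term containing y contributes a factor of y' = dy/dx when we differentiate it.

Move every term to one side and write the relation as F(x, y) = 0. Term by term,
  d/dx[-7x] = -7
  d/dx[-4y] = -4·y'
  d/dx[sin(xy)] = (x·y' + y)·cos(xy)

The pieces without y' make up ∂F/∂x and the coefficient of y' is ∂F/∂y:
  ∂F/∂x = y·cos(xy) - 7,
  ∂F/∂y = x·cos(xy) - 4.

Since d/dx[F] = ∂F/∂x + (∂F/∂y)·y' = 0, solve for y':
  (∂F/∂y)·y' = -∂F/∂x
  dy/dx = -(∂F/∂x)/(∂F/∂y) = -(y·cos(xy) - 7)/(x·cos(xy) - 4) = (-y·cos(xy) + 7)/(x·cos(xy) - 4)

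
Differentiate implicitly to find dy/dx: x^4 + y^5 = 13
Take d/dx of both sides. Since y is implicitly a function of x, the chain rule attaches a y' = dy/dx factor whenever we differentiate through y.

Set F(x, y) = (left side) − (right side), so the curve is F = 0. Differentiating each term of F:
  d/dx[x^4] = 4x^3
  d/dx[y^5] = 5y^4·y'
  d/dx[-13] = 0

Collecting, the y'-free part is the partial derivative in x and the y' coefficient is the partial derivative in y:
  ∂F/∂x = 4x^3
  ∂F/∂y = 5y^4

so d/dx[F(x, y(x))] = ∂F/∂x + (∂F/∂y)·y' = 0. Rearranging,
  dy/dx = -(∂F/∂x)/(∂F/∂y) = -(4x^3)/(5y^4) = -4x^3/(5y^4)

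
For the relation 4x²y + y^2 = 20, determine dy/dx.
Differentiate both sides with respect to x, treating y as y(x). By the chain rule, any term containing y contributes a factor of y' = dy/dx when we differentiate it.

Move every term to one side and write the relation as F(x, y) = 0. Term by term,
  d/dx[4x^2y] = 4x^2·y' + 8xy
  d/dx[y^2] = 2y·y'
  d/dx[-20] = 0

The pieces without y' make up ∂F/∂x and the coefficient of y' is ∂F/∂y:
  ∂F/∂x = 8xy,
  ∂F/∂y = 4x^2 + 2y.

Since d/dx[F] = ∂F/∂x + (∂F/∂y)·y' = 0, solve for y':
  (∂F/∂y)·y' = -∂F/∂x
  dy/dx = -(∂F/∂x)/(∂F/∂y) = -(8xy)/(4x^2 + 2y) = -4xy/(2x^2 + y)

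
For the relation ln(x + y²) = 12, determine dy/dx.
Take d/dx of both sides. Since y is implicitly a function of x, the chain rule attaches a y' = dy/dx factor whenever we differentiate through y.

Set F(x, y) = (left side) − (right side), so the curve is F = 0. Differentiating each term of F:
  d/dx[ln(x + y^2)] = (2y·y' + 1)/(x + y^2)
  d/dx[-12] = 0

Collecting, the y'-free part is the partial derivative in x and the y' coefficient is the partial derivative in y:
  ∂F/∂x = 1/(x + y^2)
  ∂F/∂y = 2y/(x + y^2)

so d/dx[F(x, y(x))] = ∂F/∂x + (∂F/∂y)·y' = 0. Rearranging,
  dy/dx = -(∂F/∂x)/(∂F/∂y) = -(1/(x + y^2))/(2y/(x + y^2)) = -1/(2y)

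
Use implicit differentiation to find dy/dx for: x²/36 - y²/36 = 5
Apply d/dx to both sides, remembering that y depends on x. Each occurrence of y therefore brings in a y' = dy/dx via the chain rule.

With F(x, y) equal to the left-hand side minus the right, differentiate F term by term:
  d/dx[x^2/36] = x/18
  d/dx[-y^2/36] = -y·y'/18
  d/dx[-5] = 0
Adding these up, d/dx[F] = 0 becomes
  (x/18) + (-y/18)·y' = 0,
so isolating y',
  dy/dx = -(x/18)/(-y/18) = x/y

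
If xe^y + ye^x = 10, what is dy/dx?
Take d/dx of both sides. Since y is implicitly a function of x, the chain rule attaches a y' = dy/dx factor whenever we differentiate through y.

Set F(x, y) = (left side) − (right side), so the curve is F = 0. Differentiating each term of F:
  d/dx[x·e^(y)] = x·y'·e^(y) + e^(y)
  d/dx[y·e^(x)] = y·e^(x) + y'·e^(x)
  d/dx[-10] = 0

Collecting, the y'-free part is the partial derivative in x and the y' coefficient is the partial derivative in y:
  ∂F/∂x = y·e^(x) + e^(y)
  ∂F/∂y = x·e^(y) + e^(x)

so d/dx[F(x, y(x))] = ∂F/∂x + (∂F/∂y)·y' = 0. Rearranging,
  dy/dx = -(∂F/∂x)/(∂F/∂y) = -(y·e^(x) + e^(y))/(x·e^(y) + e^(x)) = (-y·e^(x) - e^(y))/(x·e^(y) + e^(x))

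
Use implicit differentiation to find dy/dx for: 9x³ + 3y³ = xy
Apply d/dx to both sides, remembering that y depends on x. Each occurrence of y therefore brings in a y' = dy/dx via the chain rule.

With F(x, y) equal to the left-hand side minus the right, differentiate F term by term:
  d/dx[9x^3] = 27x^2
  d/dx[-xy] = -x·y' - y
  d/dx[3y^3] = 9y^2·y'
Adding these up, d/dx[F] = 0 becomes
  (27x^2 - y) + (-x + 9y^2)·y' = 0,
so isolating y',
  dy/dx = -(27x^2 - y)/(-x + 9y^2) = (27x^2 - y)/(x - 9y^2)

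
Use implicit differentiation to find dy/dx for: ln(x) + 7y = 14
Apply d/dx to both sides, remembering that y depends on x. Each occurrence of y therefore brings in a y' = dy/dx via the chain rule.

With F(x, y) equal to the left-hand side minus the right, differentiate F term by term:
  d/dx[7y] = 7·y'
  d/dx[ln(x)] = 1/x
  d/dx[-14] = 0
Adding these up, d/dx[F] = 0 becomes
  (1/x) + (7)·y' = 0,
so isolating y',
  dy/dx = -(1/x)/(7) = -1/(7x)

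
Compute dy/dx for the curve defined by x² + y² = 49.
Differentiate the relation implicitly: treat y = y(x) and apply the chain rule, so every y-derivative picks up a y' = dy/dx factor.

With everything moved to the left-hand side, differentiate term by term:
  d/dx[x^2] = 2x
  d/dx[y^2] = 2y·y'
  d/dx[-49] = 0

Separating the contributions that come from x directly and those that come through y:
  without y':      2x
  multiplying y':  2y

so (2x) + (2y)·y' = 0, and therefore
  dy/dx = -(2x)/(2y) = -x/y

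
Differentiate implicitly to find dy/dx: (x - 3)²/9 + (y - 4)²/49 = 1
Differentiate both sides with respect to x, treating y as y(x). By the chain rule, any term containing y contributes a factor of y' = dy/dx when we differentiate it.

Move every term to one side and write the relation as F(x, y) = 0. Term by term,
  d/dx[(x - 3)^2/9] = 2x/9 - 2/3
  d/dx[(y - 4)^2/49] = 2·y'(y - 4)/49
  d/dx[-1] = 0

The pieces without y' make up ∂F/∂x and the coefficient of y' is ∂F/∂y:
  ∂F/∂x = 2x/9 - 2/3,
  ∂F/∂y = 2y/49 - 8/49.

Since d/dx[F] = ∂F/∂x + (∂F/∂y)·y' = 0, solve for y':
  (∂F/∂y)·y' = -∂F/∂x
  dy/dx = -(∂F/∂x)/(∂F/∂y) = -(2x/9 - 2/3)/(2y/49 - 8/49)
        = -(2(x - 3)/9)/(2(y - 4)/49) = 49(3 - x)/(9(y - 4))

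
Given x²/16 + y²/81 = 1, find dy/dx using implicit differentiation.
Differentiate the relation implicitly: treat y = y(x) and apply the chain rule, so every y-derivative picks up a y' = dy/dx factor.

With everything moved to the left-hand side, differentiate term by term:
  d/dx[x^2/16] = x/8
  d/dx[y^2/81] = 2y·y'/81
  d/dx[-1] = 0

Separating the contributions that come from x directly and those that come through y:
  without y':      x/8
  multiplying y':  2y/81

so (x/8) + (2y/81)·y' = 0, and therefore
  dy/dx = -(x/8)/(2y/81) = -81x/(16y)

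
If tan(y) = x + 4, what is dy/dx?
Take d/dx of both sides. Since y is implicitly a function of x, the chain rule attaches a y' = dy/dx factor whenever we differentiate through y.

Set F(x, y) = (left side) − (right side), so the curve is F = 0. Differentiating each term of F:
  d/dx[-x] = -1
  d/dx[tan(y)] = y'(tan(y)^2 + 1)
  d/dx[-4] = 0

Collecting, the y'-free part is the partial derivative in x and the y' coefficient is the partial derivative in y:
  ∂F/∂x = -1
  ∂F/∂y = tan(y)^2 + 1

so d/dx[F(x, y(x))] = ∂F/∂x + (∂F/∂y)·y' = 0. Rearranging,
  dy/dx = -(∂F/∂x)/(∂F/∂y) = -(-1)/(tan(y)^2 + 1) = cos(y)^2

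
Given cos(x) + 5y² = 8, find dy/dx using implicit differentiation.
Apply d/dx to both sides, remembering that y depends on x. Each occurrence of y therefore brings in a y' = dy/dx via the chain rule.

With F(x, y) equal to the left-hand side minus the right, differentiate F term by term:
  d/dx[5y^2] = 10y·y'
  d/dx[cos(x)] = -sin(x)
  d/dx[-8] = 0
Adding these up, d/dx[F] = 0 becomes
  (-sin(x)) + (10y)·y' = 0,
so isolating y',
  dy/dx = -(-sin(x))/(10y) = sin(x)/(10y)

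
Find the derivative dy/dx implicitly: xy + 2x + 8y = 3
Differentiate both sides with respect to x, treating y as y(x). By the chain rule, any term containing y contributes a factor of y' = dy/dx when we differentiate it.

Move every term to one side and write the relation as F(x, y) = 0. Term by term,
  d/dx[xy] = x·y' + y
  d/dx[2x] = 2
  d/dx[8y] = 8·y'
  d/dx[-3] = 0

The pieces without y' make up ∂F/∂x and the coefficient of y' is ∂F/∂y:
  ∂F/∂x = y + 2,
  ∂F/∂y = x + 8.

Since d/dx[F] = ∂F/∂x + (∂F/∂y)·y' = 0, solve for y':
  (∂F/∂y)·y' = -∂F/∂x
  dy/dx = -(∂F/∂x)/(∂F/∂y) = -(y + 2)/(x + 8) = (-y - 2)/(x + 8)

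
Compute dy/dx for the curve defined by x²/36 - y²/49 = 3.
Apply d/dx to both sides, remembering that y depends on x. Each occurrence of y therefore brings in a y' = dy/dx via the chain rule.

With F(x, y) equal to the left-hand side minus the right, differentiate F term by term:
  d/dx[x^2/36] = x/18
  d/dx[-y^2/49] = -2y·y'/49
  d/dx[-3] = 0
Adding these up, d/dx[F] = 0 becomes
  (x/18) + (-2y/49)·y' = 0,
so isolating y',
  dy/dx = -(x/18)/(-2y/49) = 49x/(36y)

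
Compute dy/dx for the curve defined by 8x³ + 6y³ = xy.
Differentiate the relation implicitly: treat y = y(x) and apply the chain rule, so every y-derivative picks up a y' = dy/dx factor.

With everything moved to the left-hand side, differentiate term by term:
  d/dx[8x^3] = 24x^2
  d/dx[-xy] = -x·y' - y
  d/dx[6y^3] = 18y^2·y'

Separating the contributions that come from x directly and those that come through y:
  without y':      24x^2 - y
  multiplying y':  -x + 18y^2

so (24x^2 - y) + (-x + 18y^2)·y' = 0, and therefore
  dy/dx = -(24x^2 - y)/(-x + 18y^2) = (24x^2 - y)/(x - 18y^2)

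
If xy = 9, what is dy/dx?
Take d/dx of both sides. Since y is implicitly a function of x, the chain rule attaches a y' = dy/dx factor whenever we differentiate through y.

Set F(x, y) = (left side) − (right side), so the curve is F = 0. Differentiating each term of F:
  d/dx[xy] = x·y' + y
  d/dx[-9] = 0

Collecting, the y'-free part is the partial derivative in x and the y' coefficient is the partial derivative in y:
  ∂F/∂x = y
  ∂F/∂y = x

so d/dx[F(x, y(x))] = ∂F/∂x + (∂F/∂y)·y' = 0. Rearranging,
  dy/dx = -(∂F/∂x)/(∂F/∂y) = -(y)/(x) = -y/x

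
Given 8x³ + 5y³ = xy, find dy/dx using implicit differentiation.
Take d/dx of both sides. Since y is implicitly a function of x, the chain rule attaches a y' = dy/dx factor whenever we differentiate through y.

Set F(x, y) = (left side) − (right side), so the curve is F = 0. Differentiating each term of F:
  d/dx[8x^3] = 24x^2
  d/dx[-xy] = -x·y' - y
  d/dx[5y^3] = 15y^2·y'

Collecting, the y'-free part is the partial derivative in x and the y' coefficient is the partial derivative in y:
  ∂F/∂x = 24x^2 - y
  ∂F/∂y = -x + 15y^2

so d/dx[F(x, y(x))] = ∂F/∂x + (∂F/∂y)·y' = 0. Rearranging,
  dy/dx = -(∂F/∂x)/(∂F/∂y) = -(24x^2 - y)/(-x + 15y^2) = (24x^2 - y)/(x - 15y^2)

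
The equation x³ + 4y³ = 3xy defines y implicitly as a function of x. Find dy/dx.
Take d/dx of both sides. Since y is implicitly a function of x, the chain rule attaches a y' = dy/dx factor whenever we differentiate through y.

Set F(x, y) = (left side) − (right side), so the curve is F = 0. Differentiating each term of F:
  d/dx[x^3] = 3x^2
  d/dx[-3xy] = -3x·y' - 3y
  d/dx[4y^3] = 12y^2·y'

Collecting, the y'-free part is the partial derivative in x and the y' coefficient is the partial derivative in y:
  ∂F/∂x = 3x^2 - 3y
  ∂F/∂y = -3x + 12y^2

so d/dx[F(x, y(x))] = ∂F/∂x + (∂F/∂y)·y' = 0. Rearranging,
  dy/dx = -(∂F/∂x)/(∂F/∂y) = -(3x^2 - 3y)/(-3x + 12y^2) = (x^2 - y)/(x - 4y^2)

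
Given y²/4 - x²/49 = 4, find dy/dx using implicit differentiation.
Take d/dx of both sides. Since y is implicitly a function of x, the chain rule attaches a y' = dy/dx factor whenever we differentiate through y.

Set F(x, y) = (left side) − (right side), so the curve is F = 0. Differentiating each term of F:
  d/dx[-x^2/49] = -2x/49
  d/dx[y^2/4] = y·y'/2
  d/dx[-4] = 0

Collecting, the y'-free part is the partial derivative in x and the y' coefficient is the partial derivative in y:
  ∂F/∂x = -2x/49
  ∂F/∂y = y/2

so d/dx[F(x, y(x))] = ∂F/∂x + (∂F/∂y)·y' = 0. Rearranging,
  dy/dx = -(∂F/∂x)/(∂F/∂y) = -(-2x/49)/(y/2) = 4x/(49y)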